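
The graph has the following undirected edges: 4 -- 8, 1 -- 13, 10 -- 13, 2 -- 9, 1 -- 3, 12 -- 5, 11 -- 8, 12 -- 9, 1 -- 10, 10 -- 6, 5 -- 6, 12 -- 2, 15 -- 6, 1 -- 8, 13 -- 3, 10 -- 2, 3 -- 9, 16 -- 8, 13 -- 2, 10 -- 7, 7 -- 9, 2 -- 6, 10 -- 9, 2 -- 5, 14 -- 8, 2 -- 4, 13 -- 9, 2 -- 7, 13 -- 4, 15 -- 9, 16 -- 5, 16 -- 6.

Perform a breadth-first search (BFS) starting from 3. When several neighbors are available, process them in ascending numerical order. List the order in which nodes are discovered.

3 → 1 → 9 → 13 → 8 → 10 → 2 → 7 → 12 → 15 → 4 → 11 → 14 → 16 → 6 → 5

Visit 3; enqueue 1, 9, 13 → queue [1, 9, 13]
Visit 1; enqueue 8, 10 → queue [9, 13, 8, 10]
Visit 9; enqueue 2, 7, 12, 15 → queue [13, 8, 10, 2, 7, 12, 15]
Visit 13; enqueue 4 → queue [8, 10, 2, 7, 12, 15, 4]
Visit 8; enqueue 11, 14, 16 → queue [10, 2, 7, 12, 15, 4, 11, 14, 16]
Visit 10; enqueue 6 → queue [2, 7, 12, 15, 4, 11, 14, 16, 6]
Visit 2; enqueue 5 → queue [7, 12, 15, 4, 11, 14, 16, 6, 5]
Visit 7 → queue [12, 15, 4, 11, 14, 16, 6, 5]
Visit 12 → queue [15, 4, 11, 14, 16, 6, 5]
Visit 15 → queue [4, 11, 14, 16, 6, 5]
Visit 4 → queue [11, 14, 16, 6, 5]
Visit 11 → queue [14, 16, 6, 5]
Visit 14 → queue [16, 6, 5]
Visit 16 → queue [6, 5]
Visit 6 → queue [5]
Visit 5 → queue []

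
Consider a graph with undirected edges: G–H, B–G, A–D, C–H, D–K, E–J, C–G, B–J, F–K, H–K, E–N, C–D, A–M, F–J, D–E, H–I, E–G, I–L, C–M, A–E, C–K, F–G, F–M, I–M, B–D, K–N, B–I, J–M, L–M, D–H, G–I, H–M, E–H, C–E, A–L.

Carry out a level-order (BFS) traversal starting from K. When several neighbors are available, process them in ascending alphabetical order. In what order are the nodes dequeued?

K, C, D, F, H, N, E, G, M, A, B, J, I, L

Visit K; enqueue C, D, F, H, N → queue [C, D, F, H, N]
Visit C; enqueue E, G, M → queue [D, F, H, N, E, G, M]
Visit D; enqueue A, B → queue [F, H, N, E, G, M, A, B]
Visit F; enqueue J → queue [H, N, E, G, M, A, B, J]
Visit H; enqueue I → queue [N, E, G, M, A, B, J, I]
Visit N → queue [E, G, M, A, B, J, I]
Visit E → queue [G, M, A, B, J, I]
Visit G → queue [M, A, B, J, I]
Visit M; enqueue L → queue [A, B, J, I, L]
Visit A → queue [B, J, I, L]
Visit B → queue [J, I, L]
Visit J → queue [I, L]
Visit I → queue [L]
Visit L → queue []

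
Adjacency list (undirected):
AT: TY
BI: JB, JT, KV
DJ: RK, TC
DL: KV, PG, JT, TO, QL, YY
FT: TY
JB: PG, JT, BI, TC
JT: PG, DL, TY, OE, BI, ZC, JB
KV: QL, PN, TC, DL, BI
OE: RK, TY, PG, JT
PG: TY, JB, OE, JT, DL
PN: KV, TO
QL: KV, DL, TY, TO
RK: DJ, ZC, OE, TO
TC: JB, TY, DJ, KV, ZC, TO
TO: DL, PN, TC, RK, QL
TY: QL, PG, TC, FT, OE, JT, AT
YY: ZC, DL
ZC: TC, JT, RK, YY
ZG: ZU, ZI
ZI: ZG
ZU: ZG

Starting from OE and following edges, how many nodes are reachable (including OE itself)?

18

BFS from OE visits: OE, TY, RK, PG, JT, TC, QL, FT, AT, ZC, TO, DJ, JB, DL, BI, KV, YY, PN
Reachable nodes: 18 of 21 total.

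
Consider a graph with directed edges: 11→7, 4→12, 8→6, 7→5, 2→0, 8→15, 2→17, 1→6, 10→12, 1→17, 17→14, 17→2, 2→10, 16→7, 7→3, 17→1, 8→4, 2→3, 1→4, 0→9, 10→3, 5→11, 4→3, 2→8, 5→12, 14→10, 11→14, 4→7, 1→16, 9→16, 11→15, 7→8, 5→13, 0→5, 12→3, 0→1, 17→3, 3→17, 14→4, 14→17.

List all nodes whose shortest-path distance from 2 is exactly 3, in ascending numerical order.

Level 0: 2
Level 1: 0, 3, 8, 10, 17
Level 2: 1, 4, 5, 6, 9, 12, 14, 15
Level 3: 7, 11, 13, 16

7, 11, 13, 16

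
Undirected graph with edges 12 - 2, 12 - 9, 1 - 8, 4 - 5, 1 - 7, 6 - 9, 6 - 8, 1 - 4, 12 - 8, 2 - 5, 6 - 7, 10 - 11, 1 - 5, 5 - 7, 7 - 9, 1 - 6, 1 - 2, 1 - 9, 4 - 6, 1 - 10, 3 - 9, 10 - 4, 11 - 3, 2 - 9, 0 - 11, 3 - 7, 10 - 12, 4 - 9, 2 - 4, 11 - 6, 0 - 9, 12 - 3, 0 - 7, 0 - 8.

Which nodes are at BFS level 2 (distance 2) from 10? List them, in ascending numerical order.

Level 0: 10
Level 1: 1, 4, 11, 12
Level 2: 0, 2, 3, 5, 6, 7, 8, 9

0, 2, 3, 5, 6, 7, 8, 9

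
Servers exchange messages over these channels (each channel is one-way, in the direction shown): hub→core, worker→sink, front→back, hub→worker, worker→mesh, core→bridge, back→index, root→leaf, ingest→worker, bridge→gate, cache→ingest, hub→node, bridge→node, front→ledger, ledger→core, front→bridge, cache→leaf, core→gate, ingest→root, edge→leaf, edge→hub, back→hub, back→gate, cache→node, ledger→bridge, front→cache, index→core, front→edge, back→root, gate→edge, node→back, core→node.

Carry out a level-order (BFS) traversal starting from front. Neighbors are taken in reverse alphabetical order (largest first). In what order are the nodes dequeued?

Visit front; enqueue ledger, edge, cache, bridge, back → queue [ledger, edge, cache, bridge, back]
Visit ledger; enqueue core → queue [edge, cache, bridge, back, core]
Visit edge; enqueue leaf, hub → queue [cache, bridge, back, core, leaf, hub]
Visit cache; enqueue node, ingest → queue [bridge, back, core, leaf, hub, node, ingest]
Visit bridge; enqueue gate → queue [back, core, leaf, hub, node, ingest, gate]
Visit back; enqueue root, index → queue [core, leaf, hub, node, ingest, gate, root, index]
Visit core → queue [leaf, hub, node, ingest, gate, root, index]
Visit leaf → queue [hub, node, ingest, gate, root, index]
Visit hub; enqueue worker → queue [node, ingest, gate, root, index, worker]
Visit node → queue [ingest, gate, root, index, worker]
Visit ingest → queue [gate, root, index, worker]
Visit gate → queue [root, index, worker]
Visit root → queue [index, worker]
Visit index → queue [worker]
Visit worker; enqueue sink, mesh → queue [sink, mesh]
Visit sink → queue [mesh]
Visit mesh → queue []

front -> ledger -> edge -> cache -> bridge -> back -> core -> leaf -> hub -> node -> ingest -> gate -> root -> index -> worker -> sink -> mesh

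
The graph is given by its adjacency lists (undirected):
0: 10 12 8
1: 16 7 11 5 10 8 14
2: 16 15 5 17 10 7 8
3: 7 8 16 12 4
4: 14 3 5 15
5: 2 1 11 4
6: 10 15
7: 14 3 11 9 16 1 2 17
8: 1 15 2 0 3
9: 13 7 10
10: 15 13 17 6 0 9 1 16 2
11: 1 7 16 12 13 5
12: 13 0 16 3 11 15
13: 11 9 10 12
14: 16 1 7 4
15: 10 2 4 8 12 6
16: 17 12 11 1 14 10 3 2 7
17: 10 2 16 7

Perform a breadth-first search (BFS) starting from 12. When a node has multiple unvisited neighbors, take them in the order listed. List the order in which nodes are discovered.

Visit 12; enqueue 13, 0, 16, 3, 11, 15 → queue [13, 0, 16, 3, 11, 15]
Visit 13; enqueue 9, 10 → queue [0, 16, 3, 11, 15, 9, 10]
Visit 0; enqueue 8 → queue [16, 3, 11, 15, 9, 10, 8]
Visit 16; enqueue 17, 1, 14, 2, 7 → queue [3, 11, 15, 9, 10, 8, 17, 1, 14, 2, 7]
Visit 3; enqueue 4 → queue [11, 15, 9, 10, 8, 17, 1, 14, 2, 7, 4]
Visit 11; enqueue 5 → queue [15, 9, 10, 8, 17, 1, 14, 2, 7, 4, 5]
Visit 15; enqueue 6 → queue [9, 10, 8, 17, 1, 14, 2, 7, 4, 5, 6]
Visit 9 → queue [10, 8, 17, 1, 14, 2, 7, 4, 5, 6]
Visit 10 → queue [8, 17, 1, 14, 2, 7, 4, 5, 6]
Visit 8 → queue [17, 1, 14, 2, 7, 4, 5, 6]
Visit 17 → queue [1, 14, 2, 7, 4, 5, 6]
Visit 1 → queue [14, 2, 7, 4, 5, 6]
Visit 14 → queue [2, 7, 4, 5, 6]
Visit 2 → queue [7, 4, 5, 6]
Visit 7 → queue [4, 5, 6]
Visit 4 → queue [5, 6]
Visit 5 → queue [6]
Visit 6 → queue []

12, 13, 0, 16, 3, 11, 15, 9, 10, 8, 17, 1, 14, 2, 7, 4, 5, 6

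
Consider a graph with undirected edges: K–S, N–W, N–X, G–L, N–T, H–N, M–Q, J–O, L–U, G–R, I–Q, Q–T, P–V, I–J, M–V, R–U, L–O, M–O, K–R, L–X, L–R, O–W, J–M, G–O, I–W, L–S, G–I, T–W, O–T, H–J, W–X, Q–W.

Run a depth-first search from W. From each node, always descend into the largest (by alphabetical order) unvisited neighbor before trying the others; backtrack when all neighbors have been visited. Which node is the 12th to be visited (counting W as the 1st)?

R

Visit W
W → X
X → N
N → T
T → Q
Q → M
M → V
V → P
M → O
O → L
L → U
U → R
R → K
K → S
R → G
G → I
I → J
J → H

Visit order: W, X, N, T, Q, M, V, P, O, L, U, R, K, S, G, I, J, H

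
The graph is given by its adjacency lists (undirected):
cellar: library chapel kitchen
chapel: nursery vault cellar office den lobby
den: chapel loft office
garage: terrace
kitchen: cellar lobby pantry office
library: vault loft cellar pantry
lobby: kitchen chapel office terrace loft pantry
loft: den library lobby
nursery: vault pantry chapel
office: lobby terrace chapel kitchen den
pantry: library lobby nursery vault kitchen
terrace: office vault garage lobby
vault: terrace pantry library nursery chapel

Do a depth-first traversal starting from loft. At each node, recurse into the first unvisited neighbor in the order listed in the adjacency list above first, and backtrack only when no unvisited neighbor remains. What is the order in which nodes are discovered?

loft den chapel nursery vault terrace office lobby kitchen cellar library pantry garage

Visit loft
loft → den
den → chapel
chapel → nursery
nursery → vault
vault → terrace
terrace → office
office → lobby
lobby → kitchen
kitchen → cellar
cellar → library
library → pantry
terrace → garage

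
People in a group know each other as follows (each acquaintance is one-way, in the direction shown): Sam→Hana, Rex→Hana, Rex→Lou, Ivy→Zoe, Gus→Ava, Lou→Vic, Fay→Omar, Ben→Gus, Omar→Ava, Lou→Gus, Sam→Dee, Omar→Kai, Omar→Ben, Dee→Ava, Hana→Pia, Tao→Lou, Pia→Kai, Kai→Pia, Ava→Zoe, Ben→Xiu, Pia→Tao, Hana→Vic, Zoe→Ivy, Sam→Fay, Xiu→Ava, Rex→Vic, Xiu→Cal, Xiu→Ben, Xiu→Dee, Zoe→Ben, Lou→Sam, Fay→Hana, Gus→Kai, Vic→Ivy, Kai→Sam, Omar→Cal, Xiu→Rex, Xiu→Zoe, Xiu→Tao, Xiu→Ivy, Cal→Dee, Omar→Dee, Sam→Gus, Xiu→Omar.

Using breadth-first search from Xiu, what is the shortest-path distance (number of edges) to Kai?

Level 0: Xiu
Level 1: Ava, Ben, Cal, Dee, Ivy, Omar, Rex, Tao, Zoe
Level 2: Gus, Hana, Kai, Lou, Vic
Level 3: Pia, Sam
Level 4: Fay
Kai first appears at level 2.

2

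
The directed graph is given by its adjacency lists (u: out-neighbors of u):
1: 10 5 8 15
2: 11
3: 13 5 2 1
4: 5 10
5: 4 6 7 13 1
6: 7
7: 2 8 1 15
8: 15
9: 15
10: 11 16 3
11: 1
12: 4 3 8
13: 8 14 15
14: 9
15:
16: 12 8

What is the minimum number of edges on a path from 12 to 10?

2

Level 0: 12
Level 1: 3, 4, 8
Level 2: 1, 2, 5, 10, 13, 15
Level 3: 6, 7, 11, 14, 16
Level 4: 9
10 first appears at level 2.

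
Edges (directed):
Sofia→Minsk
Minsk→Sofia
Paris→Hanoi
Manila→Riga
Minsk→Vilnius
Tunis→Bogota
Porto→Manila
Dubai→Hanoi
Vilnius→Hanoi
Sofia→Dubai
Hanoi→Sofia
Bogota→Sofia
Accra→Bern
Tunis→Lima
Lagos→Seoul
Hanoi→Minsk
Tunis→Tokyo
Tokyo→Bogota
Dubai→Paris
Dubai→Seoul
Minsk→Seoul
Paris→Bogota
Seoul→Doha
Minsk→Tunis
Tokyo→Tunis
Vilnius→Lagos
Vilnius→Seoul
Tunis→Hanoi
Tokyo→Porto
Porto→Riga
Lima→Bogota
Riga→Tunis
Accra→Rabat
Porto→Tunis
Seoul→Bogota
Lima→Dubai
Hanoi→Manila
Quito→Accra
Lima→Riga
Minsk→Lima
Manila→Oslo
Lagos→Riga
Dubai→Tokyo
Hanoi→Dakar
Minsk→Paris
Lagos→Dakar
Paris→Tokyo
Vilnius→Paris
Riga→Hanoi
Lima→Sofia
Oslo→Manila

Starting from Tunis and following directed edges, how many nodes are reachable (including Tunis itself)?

18

BFS from Tunis visits: Tunis, Tokyo, Lima, Hanoi, Bogota, Porto, Sofia, Riga, Dubai, Minsk, Manila, Dakar, Seoul, Paris, Vilnius, Oslo, Doha, Lagos
Reachable nodes: 18 of 22 total.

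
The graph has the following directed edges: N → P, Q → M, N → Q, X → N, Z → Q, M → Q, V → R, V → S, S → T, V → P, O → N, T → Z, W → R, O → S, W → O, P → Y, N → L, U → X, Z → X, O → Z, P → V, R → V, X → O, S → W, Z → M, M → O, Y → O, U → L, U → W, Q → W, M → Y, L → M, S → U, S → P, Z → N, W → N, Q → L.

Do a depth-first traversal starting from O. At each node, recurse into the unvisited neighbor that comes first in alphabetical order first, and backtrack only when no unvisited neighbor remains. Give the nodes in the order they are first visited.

O N L M Q W R V P Y S T Z X U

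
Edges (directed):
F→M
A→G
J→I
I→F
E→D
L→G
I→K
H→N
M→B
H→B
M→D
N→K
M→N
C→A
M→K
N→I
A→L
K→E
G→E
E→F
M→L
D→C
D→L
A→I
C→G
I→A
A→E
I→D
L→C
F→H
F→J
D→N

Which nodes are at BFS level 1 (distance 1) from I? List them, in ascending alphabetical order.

Level 0: I
Level 1: A, D, F, K
Level 2: C, E, G, H, J, L, M, N
Level 3: B

A, D, F, K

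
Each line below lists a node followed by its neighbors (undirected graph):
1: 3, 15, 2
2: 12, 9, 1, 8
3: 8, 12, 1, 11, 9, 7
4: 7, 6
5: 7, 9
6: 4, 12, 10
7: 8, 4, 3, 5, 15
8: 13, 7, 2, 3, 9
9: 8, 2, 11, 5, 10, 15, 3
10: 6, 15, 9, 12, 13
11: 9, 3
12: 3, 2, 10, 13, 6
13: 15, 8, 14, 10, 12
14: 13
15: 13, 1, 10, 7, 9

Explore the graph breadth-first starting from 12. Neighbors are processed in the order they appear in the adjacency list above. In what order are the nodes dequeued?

12, 3, 2, 10, 13, 6, 8, 1, 11, 9, 7, 15, 14, 4, 5

Visit 12; enqueue 3, 2, 10, 13, 6 → queue [3, 2, 10, 13, 6]
Visit 3; enqueue 8, 1, 11, 9, 7 → queue [2, 10, 13, 6, 8, 1, 11, 9, 7]
Visit 2 → queue [10, 13, 6, 8, 1, 11, 9, 7]
Visit 10; enqueue 15 → queue [13, 6, 8, 1, 11, 9, 7, 15]
Visit 13; enqueue 14 → queue [6, 8, 1, 11, 9, 7, 15, 14]
Visit 6; enqueue 4 → queue [8, 1, 11, 9, 7, 15, 14, 4]
Visit 8 → queue [1, 11, 9, 7, 15, 14, 4]
Visit 1 → queue [11, 9, 7, 15, 14, 4]
Visit 11 → queue [9, 7, 15, 14, 4]
Visit 9; enqueue 5 → queue [7, 15, 14, 4, 5]
Visit 7 → queue [15, 14, 4, 5]
Visit 15 → queue [14, 4, 5]
Visit 14 → queue [4, 5]
Visit 4 → queue [5]
Visit 5 → queue []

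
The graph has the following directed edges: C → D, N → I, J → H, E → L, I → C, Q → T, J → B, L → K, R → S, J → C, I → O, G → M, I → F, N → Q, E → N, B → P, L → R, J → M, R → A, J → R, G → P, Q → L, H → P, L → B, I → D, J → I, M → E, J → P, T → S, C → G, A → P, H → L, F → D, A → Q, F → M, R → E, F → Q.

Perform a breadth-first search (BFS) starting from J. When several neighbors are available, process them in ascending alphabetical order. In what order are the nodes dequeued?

Visit J; enqueue B, C, H, I, M, P, R → queue [B, C, H, I, M, P, R]
Visit B → queue [C, H, I, M, P, R]
Visit C; enqueue D, G → queue [H, I, M, P, R, D, G]
Visit H; enqueue L → queue [I, M, P, R, D, G, L]
Visit I; enqueue F, O → queue [M, P, R, D, G, L, F, O]
Visit M; enqueue E → queue [P, R, D, G, L, F, O, E]
Visit P → queue [R, D, G, L, F, O, E]
Visit R; enqueue A, S → queue [D, G, L, F, O, E, A, S]
Visit D → queue [G, L, F, O, E, A, S]
Visit G → queue [L, F, O, E, A, S]
Visit L; enqueue K → queue [F, O, E, A, S, K]
Visit F; enqueue Q → queue [O, E, A, S, K, Q]
Visit O → queue [E, A, S, K, Q]
Visit E; enqueue N → queue [A, S, K, Q, N]
Visit A → queue [S, K, Q, N]
Visit S → queue [K, Q, N]
Visit K → queue [Q, N]
Visit Q; enqueue T → queue [N, T]
Visit N → queue [T]
Visit T → queue []

J B C H I M P R D G L F O E A S K Q N T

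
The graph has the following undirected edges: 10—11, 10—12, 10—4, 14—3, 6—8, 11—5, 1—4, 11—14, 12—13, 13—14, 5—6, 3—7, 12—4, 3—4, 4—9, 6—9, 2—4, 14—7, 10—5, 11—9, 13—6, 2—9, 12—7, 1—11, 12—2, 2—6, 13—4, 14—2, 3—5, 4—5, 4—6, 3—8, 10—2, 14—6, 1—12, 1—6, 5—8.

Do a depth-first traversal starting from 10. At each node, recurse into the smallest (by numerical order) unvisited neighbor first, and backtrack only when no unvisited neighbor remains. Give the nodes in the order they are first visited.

10, 2, 4, 1, 6, 5, 3, 7, 12, 13, 14, 11, 9, 8

Visit 10
10 → 2
2 → 4
4 → 1
1 → 6
6 → 5
5 → 3
3 → 7
7 → 12
12 → 13
13 → 14
14 → 11
11 → 9
3 → 8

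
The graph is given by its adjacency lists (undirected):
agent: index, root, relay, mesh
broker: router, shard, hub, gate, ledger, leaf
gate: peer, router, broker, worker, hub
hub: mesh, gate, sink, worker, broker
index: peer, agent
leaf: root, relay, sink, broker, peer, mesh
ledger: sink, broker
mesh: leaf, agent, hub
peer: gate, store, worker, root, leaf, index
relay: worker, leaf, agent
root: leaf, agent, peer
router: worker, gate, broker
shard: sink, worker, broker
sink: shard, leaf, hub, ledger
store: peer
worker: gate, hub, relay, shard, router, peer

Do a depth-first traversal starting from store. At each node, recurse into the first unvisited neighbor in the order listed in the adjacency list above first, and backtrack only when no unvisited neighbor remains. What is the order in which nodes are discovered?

store, peer, gate, router, worker, hub, mesh, leaf, root, agent, index, relay, sink, shard, broker, ledger

Visit store
store → peer
peer → gate
gate → router
router → worker
worker → hub
hub → mesh
mesh → leaf
leaf → root
root → agent
agent → index
agent → relay
leaf → sink
sink → shard
shard → broker
broker → ledger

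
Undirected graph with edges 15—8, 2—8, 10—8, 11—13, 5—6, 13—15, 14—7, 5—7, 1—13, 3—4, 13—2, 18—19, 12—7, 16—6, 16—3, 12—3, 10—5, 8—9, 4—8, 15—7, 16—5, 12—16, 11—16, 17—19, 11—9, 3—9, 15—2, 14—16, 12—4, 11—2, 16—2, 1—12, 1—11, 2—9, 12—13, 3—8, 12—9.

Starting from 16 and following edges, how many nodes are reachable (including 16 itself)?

16

BFS from 16 visits: 16, 14, 12, 11, 6, 5, 3, 2, 7, 13, 9, 4, 1, 10, 8, 15
Reachable nodes: 16 of 19 total.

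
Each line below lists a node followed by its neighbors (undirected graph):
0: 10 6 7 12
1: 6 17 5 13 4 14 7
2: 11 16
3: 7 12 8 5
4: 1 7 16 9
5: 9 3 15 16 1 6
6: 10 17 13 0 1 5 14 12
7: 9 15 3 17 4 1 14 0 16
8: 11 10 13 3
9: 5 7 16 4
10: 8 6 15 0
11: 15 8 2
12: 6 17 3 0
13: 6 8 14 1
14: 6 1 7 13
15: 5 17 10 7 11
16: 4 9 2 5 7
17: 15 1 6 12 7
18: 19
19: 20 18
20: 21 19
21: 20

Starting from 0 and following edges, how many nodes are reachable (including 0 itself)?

BFS from 0 visits: 0, 10, 6, 7, 12, 8, 15, 17, 13, 1, 5, 14, 9, 3, 4, 16, 11, 2
Reachable nodes: 18 of 22 total.

18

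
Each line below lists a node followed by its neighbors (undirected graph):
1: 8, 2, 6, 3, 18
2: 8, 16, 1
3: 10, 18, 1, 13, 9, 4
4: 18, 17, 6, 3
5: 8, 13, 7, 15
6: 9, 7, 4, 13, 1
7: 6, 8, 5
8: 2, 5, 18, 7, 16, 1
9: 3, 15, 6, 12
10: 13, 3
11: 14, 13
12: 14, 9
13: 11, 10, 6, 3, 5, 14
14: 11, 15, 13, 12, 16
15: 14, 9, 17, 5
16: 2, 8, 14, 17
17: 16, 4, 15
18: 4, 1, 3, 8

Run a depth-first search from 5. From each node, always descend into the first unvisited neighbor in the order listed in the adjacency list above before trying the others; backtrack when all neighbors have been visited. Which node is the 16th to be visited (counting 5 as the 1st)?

7

Visit 5
5 → 8
8 → 2
2 → 16
16 → 14
14 → 11
11 → 13
13 → 10
10 → 3
3 → 18
18 → 4
4 → 17
17 → 15
15 → 9
9 → 6
6 → 7
6 → 1
9 → 12

Visit order: 5, 8, 2, 16, 14, 11, 13, 10, 3, 18, 4, 17, 15, 9, 6, 7, 1, 12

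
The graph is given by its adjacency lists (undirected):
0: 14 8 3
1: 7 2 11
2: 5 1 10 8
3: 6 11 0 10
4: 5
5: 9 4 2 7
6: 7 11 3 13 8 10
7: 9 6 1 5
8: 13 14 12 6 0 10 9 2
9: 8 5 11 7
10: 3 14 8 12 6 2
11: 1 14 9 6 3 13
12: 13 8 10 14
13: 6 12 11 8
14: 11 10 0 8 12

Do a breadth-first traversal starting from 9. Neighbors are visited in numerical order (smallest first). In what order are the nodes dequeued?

Visit 9; enqueue 5, 7, 8, 11 → queue [5, 7, 8, 11]
Visit 5; enqueue 2, 4 → queue [7, 8, 11, 2, 4]
Visit 7; enqueue 1, 6 → queue [8, 11, 2, 4, 1, 6]
Visit 8; enqueue 0, 10, 12, 13, 14 → queue [11, 2, 4, 1, 6, 0, 10, 12, 13, 14]
Visit 11; enqueue 3 → queue [2, 4, 1, 6, 0, 10, 12, 13, 14, 3]
Visit 2 → queue [4, 1, 6, 0, 10, 12, 13, 14, 3]
Visit 4 → queue [1, 6, 0, 10, 12, 13, 14, 3]
Visit 1 → queue [6, 0, 10, 12, 13, 14, 3]
Visit 6 → queue [0, 10, 12, 13, 14, 3]
Visit 0 → queue [10, 12, 13, 14, 3]
Visit 10 → queue [12, 13, 14, 3]
Visit 12 → queue [13, 14, 3]
Visit 13 → queue [14, 3]
Visit 14 → queue [3]
Visit 3 → queue []

9, 5, 7, 8, 11, 2, 4, 1, 6, 0, 10, 12, 13, 14, 3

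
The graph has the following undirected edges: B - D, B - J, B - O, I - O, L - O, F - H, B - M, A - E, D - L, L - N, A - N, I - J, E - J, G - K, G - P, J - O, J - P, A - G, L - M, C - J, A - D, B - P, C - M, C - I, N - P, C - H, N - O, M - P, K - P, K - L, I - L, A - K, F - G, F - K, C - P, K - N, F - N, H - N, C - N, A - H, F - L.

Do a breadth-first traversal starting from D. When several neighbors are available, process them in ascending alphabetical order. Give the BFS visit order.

D → A → B → L → E → G → H → K → N → J → M → O → P → F → I → C

Visit D; enqueue A, B, L → queue [A, B, L]
Visit A; enqueue E, G, H, K, N → queue [B, L, E, G, H, K, N]
Visit B; enqueue J, M, O, P → queue [L, E, G, H, K, N, J, M, O, P]
Visit L; enqueue F, I → queue [E, G, H, K, N, J, M, O, P, F, I]
Visit E → queue [G, H, K, N, J, M, O, P, F, I]
Visit G → queue [H, K, N, J, M, O, P, F, I]
Visit H; enqueue C → queue [K, N, J, M, O, P, F, I, C]
Visit K → queue [N, J, M, O, P, F, I, C]
Visit N → queue [J, M, O, P, F, I, C]
Visit J → queue [M, O, P, F, I, C]
Visit M → queue [O, P, F, I, C]
Visit O → queue [P, F, I, C]
Visit P → queue [F, I, C]
Visit F → queue [I, C]
Visit I → queue [C]
Visit C → queue []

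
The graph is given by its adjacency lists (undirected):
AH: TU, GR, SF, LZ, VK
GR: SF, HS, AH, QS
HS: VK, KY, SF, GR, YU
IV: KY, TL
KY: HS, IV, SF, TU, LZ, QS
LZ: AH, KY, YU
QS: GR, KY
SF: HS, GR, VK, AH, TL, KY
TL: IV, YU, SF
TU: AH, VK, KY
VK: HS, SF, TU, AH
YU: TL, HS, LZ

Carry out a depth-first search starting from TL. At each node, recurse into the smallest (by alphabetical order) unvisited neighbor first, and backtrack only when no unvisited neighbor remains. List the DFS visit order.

Visit TL
TL → IV
IV → KY
KY → HS
HS → GR
GR → AH
AH → LZ
LZ → YU
AH → SF
SF → VK
VK → TU
GR → QS

TL, IV, KY, HS, GR, AH, LZ, YU, SF, VK, TU, QS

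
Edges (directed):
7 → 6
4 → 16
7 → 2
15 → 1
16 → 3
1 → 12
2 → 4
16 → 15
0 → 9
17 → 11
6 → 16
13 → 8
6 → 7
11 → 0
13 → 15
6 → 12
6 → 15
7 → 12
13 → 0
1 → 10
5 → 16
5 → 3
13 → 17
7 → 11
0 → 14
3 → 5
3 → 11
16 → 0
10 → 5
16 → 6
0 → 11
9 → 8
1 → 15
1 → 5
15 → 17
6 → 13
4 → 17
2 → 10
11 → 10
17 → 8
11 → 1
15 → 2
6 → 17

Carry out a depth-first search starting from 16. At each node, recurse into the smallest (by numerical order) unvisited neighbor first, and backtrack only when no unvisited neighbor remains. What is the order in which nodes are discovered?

Visit 16
16 → 0
0 → 9
9 → 8
0 → 11
11 → 1
1 → 5
5 → 3
1 → 10
1 → 12
1 → 15
15 → 2
2 → 4
4 → 17
0 → 14
16 → 6
6 → 7
6 → 13

16, 0, 9, 8, 11, 1, 5, 3, 10, 12, 15, 2, 4, 17, 14, 6, 7, 13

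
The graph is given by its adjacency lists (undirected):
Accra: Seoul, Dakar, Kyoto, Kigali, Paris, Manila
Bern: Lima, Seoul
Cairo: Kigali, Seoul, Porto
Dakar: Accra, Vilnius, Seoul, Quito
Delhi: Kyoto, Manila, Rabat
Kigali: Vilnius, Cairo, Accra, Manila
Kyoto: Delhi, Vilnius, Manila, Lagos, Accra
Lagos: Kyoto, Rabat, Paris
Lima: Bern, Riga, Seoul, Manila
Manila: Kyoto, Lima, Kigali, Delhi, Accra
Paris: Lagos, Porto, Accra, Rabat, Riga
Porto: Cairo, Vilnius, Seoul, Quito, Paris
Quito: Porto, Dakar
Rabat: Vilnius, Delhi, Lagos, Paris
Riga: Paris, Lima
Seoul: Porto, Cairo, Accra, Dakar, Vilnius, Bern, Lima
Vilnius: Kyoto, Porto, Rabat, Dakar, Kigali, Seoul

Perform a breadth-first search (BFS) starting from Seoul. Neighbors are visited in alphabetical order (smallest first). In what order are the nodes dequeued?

Seoul -> Accra -> Bern -> Cairo -> Dakar -> Lima -> Porto -> Vilnius -> Kigali -> Kyoto -> Manila -> Paris -> Quito -> Riga -> Rabat -> Delhi -> Lagos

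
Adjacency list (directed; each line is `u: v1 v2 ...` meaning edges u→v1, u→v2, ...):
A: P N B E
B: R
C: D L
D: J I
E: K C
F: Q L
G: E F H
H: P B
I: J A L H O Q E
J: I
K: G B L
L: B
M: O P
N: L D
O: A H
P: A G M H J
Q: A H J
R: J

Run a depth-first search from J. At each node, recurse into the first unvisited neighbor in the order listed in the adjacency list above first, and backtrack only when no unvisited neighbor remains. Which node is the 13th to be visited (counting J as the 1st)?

Visit J
J → I
I → A
A → P
P → G
G → E
E → K
K → B
B → R
K → L
E → C
C → D
G → F
F → Q
Q → H
P → M
M → O
A → N

Visit order: J, I, A, P, G, E, K, B, R, L, C, D, F, Q, H, M, O, N

F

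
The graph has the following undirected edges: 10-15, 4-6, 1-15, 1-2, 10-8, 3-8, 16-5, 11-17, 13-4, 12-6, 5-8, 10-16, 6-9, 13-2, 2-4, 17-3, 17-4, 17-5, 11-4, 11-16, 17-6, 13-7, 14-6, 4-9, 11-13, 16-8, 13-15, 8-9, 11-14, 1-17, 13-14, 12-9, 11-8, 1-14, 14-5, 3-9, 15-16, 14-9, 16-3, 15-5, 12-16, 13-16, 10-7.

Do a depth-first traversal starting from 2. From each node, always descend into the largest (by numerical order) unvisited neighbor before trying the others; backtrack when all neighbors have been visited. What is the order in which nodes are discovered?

2, 13, 16, 15, 10, 8, 11, 17, 6, 14, 9, 12, 4, 3, 5, 1, 7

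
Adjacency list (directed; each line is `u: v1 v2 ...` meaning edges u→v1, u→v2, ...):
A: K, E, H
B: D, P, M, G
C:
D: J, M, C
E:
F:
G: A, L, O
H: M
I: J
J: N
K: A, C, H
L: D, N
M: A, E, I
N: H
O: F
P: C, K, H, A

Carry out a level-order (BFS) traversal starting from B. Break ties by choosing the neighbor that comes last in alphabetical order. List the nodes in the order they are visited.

B -> P -> M -> G -> D -> K -> H -> C -> A -> I -> E -> O -> L -> J -> F -> N

Visit B; enqueue P, M, G, D → queue [P, M, G, D]
Visit P; enqueue K, H, C, A → queue [M, G, D, K, H, C, A]
Visit M; enqueue I, E → queue [G, D, K, H, C, A, I, E]
Visit G; enqueue O, L → queue [D, K, H, C, A, I, E, O, L]
Visit D; enqueue J → queue [K, H, C, A, I, E, O, L, J]
Visit K → queue [H, C, A, I, E, O, L, J]
Visit H → queue [C, A, I, E, O, L, J]
Visit C → queue [A, I, E, O, L, J]
Visit A → queue [I, E, O, L, J]
Visit I → queue [E, O, L, J]
Visit E → queue [O, L, J]
Visit O; enqueue F → queue [L, J, F]
Visit L; enqueue N → queue [J, F, N]
Visit J → queue [F, N]
Visit F → queue [N]
Visit N → queue []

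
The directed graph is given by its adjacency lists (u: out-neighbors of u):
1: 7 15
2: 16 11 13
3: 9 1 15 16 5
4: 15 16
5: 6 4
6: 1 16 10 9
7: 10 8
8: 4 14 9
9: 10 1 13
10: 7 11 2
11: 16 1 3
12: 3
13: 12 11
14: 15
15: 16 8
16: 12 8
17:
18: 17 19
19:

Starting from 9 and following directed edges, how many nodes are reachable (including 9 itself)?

16

BFS from 9 visits: 9, 1, 10, 13, 7, 15, 2, 11, 12, 8, 16, 3, 4, 14, 5, 6
Reachable nodes: 16 of 19 total.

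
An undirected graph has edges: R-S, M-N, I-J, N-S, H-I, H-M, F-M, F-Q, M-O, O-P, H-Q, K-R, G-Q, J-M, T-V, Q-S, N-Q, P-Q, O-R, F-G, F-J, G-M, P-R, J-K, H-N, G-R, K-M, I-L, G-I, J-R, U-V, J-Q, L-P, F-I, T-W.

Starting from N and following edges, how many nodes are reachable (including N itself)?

14

BFS from N visits: N, S, Q, M, H, R, P, J, G, F, O, K, I, L
Reachable nodes: 14 of 18 total.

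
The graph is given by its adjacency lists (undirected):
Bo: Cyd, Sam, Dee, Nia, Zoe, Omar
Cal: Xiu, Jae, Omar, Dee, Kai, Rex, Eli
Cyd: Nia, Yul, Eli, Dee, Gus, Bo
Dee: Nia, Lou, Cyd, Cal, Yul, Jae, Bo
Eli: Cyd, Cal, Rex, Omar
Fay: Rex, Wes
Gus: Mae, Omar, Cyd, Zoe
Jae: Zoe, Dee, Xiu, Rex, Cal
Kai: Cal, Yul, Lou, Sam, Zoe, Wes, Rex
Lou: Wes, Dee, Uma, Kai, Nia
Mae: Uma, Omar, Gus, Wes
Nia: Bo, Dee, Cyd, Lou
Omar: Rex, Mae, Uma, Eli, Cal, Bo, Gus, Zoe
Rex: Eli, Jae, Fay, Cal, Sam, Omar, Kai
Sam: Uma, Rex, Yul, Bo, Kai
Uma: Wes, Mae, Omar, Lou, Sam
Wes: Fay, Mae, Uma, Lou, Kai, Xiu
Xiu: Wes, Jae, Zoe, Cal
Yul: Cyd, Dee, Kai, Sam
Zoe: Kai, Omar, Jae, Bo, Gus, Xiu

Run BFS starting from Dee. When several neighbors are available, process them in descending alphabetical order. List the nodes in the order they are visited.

Dee, Yul, Nia, Lou, Jae, Cyd, Cal, Bo, Sam, Kai, Wes, Uma, Zoe, Xiu, Rex, Gus, Eli, Omar, Mae, Fay

Visit Dee; enqueue Yul, Nia, Lou, Jae, Cyd, Cal, Bo → queue [Yul, Nia, Lou, Jae, Cyd, Cal, Bo]
Visit Yul; enqueue Sam, Kai → queue [Nia, Lou, Jae, Cyd, Cal, Bo, Sam, Kai]
Visit Nia → queue [Lou, Jae, Cyd, Cal, Bo, Sam, Kai]
Visit Lou; enqueue Wes, Uma → queue [Jae, Cyd, Cal, Bo, Sam, Kai, Wes, Uma]
Visit Jae; enqueue Zoe, Xiu, Rex → queue [Cyd, Cal, Bo, Sam, Kai, Wes, Uma, Zoe, Xiu, Rex]
Visit Cyd; enqueue Gus, Eli → queue [Cal, Bo, Sam, Kai, Wes, Uma, Zoe, Xiu, Rex, Gus, Eli]
Visit Cal; enqueue Omar → queue [Bo, Sam, Kai, Wes, Uma, Zoe, Xiu, Rex, Gus, Eli, Omar]
Visit Bo → queue [Sam, Kai, Wes, Uma, Zoe, Xiu, Rex, Gus, Eli, Omar]
Visit Sam → queue [Kai, Wes, Uma, Zoe, Xiu, Rex, Gus, Eli, Omar]
Visit Kai → queue [Wes, Uma, Zoe, Xiu, Rex, Gus, Eli, Omar]
Visit Wes; enqueue Mae, Fay → queue [Uma, Zoe, Xiu, Rex, Gus, Eli, Omar, Mae, Fay]
Visit Uma → queue [Zoe, Xiu, Rex, Gus, Eli, Omar, Mae, Fay]
Visit Zoe → queue [Xiu, Rex, Gus, Eli, Omar, Mae, Fay]
Visit Xiu → queue [Rex, Gus, Eli, Omar, Mae, Fay]
Visit Rex → queue [Gus, Eli, Omar, Mae, Fay]
Visit Gus → queue [Eli, Omar, Mae, Fay]
Visit Eli → queue [Omar, Mae, Fay]
Visit Omar → queue [Mae, Fay]
Visit Mae → queue [Fay]
Visit Fay → queue []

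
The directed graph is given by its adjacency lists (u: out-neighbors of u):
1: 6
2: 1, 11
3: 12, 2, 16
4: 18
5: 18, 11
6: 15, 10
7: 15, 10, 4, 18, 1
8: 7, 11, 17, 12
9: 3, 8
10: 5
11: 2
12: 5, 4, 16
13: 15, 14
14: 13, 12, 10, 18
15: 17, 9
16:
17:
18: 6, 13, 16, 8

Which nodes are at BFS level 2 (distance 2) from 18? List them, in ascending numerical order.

7, 10, 11, 12, 14, 15, 17

Level 0: 18
Level 1: 6, 8, 13, 16
Level 2: 7, 10, 11, 12, 14, 15, 17
Level 3: 1, 2, 4, 5, 9
Level 4: 3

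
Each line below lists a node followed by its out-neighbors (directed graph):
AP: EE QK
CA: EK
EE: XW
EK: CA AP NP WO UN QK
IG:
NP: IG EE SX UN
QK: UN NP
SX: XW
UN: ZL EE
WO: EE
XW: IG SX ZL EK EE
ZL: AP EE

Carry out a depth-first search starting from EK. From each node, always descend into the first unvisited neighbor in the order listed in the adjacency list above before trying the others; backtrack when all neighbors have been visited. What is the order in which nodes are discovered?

EK, CA, AP, EE, XW, IG, SX, ZL, QK, UN, NP, WO

Visit EK
EK → CA
EK → AP
AP → EE
EE → XW
XW → IG
XW → SX
XW → ZL
AP → QK
QK → UN
QK → NP
EK → WO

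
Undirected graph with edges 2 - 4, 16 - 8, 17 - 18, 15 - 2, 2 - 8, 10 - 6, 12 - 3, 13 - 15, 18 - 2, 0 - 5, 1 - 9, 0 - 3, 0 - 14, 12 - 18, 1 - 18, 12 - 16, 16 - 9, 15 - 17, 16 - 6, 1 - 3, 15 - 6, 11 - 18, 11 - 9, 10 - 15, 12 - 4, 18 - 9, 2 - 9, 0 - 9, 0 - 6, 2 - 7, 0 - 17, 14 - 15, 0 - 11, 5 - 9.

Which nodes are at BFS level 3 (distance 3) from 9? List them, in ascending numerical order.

Level 0: 9
Level 1: 0, 1, 2, 5, 11, 16, 18
Level 2: 3, 4, 6, 7, 8, 12, 14, 15, 17
Level 3: 10, 13

10, 13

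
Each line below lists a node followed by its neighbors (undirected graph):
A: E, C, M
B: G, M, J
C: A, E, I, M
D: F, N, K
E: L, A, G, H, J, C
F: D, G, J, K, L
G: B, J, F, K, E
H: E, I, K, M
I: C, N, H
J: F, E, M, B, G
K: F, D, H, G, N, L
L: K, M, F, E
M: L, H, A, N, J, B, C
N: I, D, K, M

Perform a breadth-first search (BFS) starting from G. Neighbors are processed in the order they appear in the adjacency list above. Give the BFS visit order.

Visit G; enqueue B, J, F, K, E → queue [B, J, F, K, E]
Visit B; enqueue M → queue [J, F, K, E, M]
Visit J → queue [F, K, E, M]
Visit F; enqueue D, L → queue [K, E, M, D, L]
Visit K; enqueue H, N → queue [E, M, D, L, H, N]
Visit E; enqueue A, C → queue [M, D, L, H, N, A, C]
Visit M → queue [D, L, H, N, A, C]
Visit D → queue [L, H, N, A, C]
Visit L → queue [H, N, A, C]
Visit H; enqueue I → queue [N, A, C, I]
Visit N → queue [A, C, I]
Visit A → queue [C, I]
Visit C → queue [I]
Visit I → queue []

G B J F K E M D L H N A C I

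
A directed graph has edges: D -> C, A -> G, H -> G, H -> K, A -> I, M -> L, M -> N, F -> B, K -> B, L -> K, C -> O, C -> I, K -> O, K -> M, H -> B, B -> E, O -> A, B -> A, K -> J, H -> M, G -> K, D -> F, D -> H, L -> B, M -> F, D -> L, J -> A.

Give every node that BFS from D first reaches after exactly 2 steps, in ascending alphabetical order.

Level 0: D
Level 1: C, F, H, L
Level 2: B, G, I, K, M, O
Level 3: A, E, J, N

B, G, I, K, M, O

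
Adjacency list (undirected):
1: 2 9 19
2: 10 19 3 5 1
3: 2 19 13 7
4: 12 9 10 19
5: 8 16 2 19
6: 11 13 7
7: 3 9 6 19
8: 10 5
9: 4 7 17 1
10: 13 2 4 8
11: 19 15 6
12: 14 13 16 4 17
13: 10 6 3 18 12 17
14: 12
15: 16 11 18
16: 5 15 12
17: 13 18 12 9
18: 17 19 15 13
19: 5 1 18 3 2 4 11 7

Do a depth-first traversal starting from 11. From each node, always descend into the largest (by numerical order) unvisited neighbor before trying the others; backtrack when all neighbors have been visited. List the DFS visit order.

11 → 19 → 18 → 17 → 13 → 12 → 16 → 15 → 5 → 8 → 10 → 4 → 9 → 7 → 6 → 3 → 2 → 1 → 14

Visit 11
11 → 19
19 → 18
18 → 17
17 → 13
13 → 12
12 → 16
16 → 15
16 → 5
5 → 8
8 → 10
10 → 4
4 → 9
9 → 7
7 → 6
7 → 3
3 → 2
2 → 1
12 → 14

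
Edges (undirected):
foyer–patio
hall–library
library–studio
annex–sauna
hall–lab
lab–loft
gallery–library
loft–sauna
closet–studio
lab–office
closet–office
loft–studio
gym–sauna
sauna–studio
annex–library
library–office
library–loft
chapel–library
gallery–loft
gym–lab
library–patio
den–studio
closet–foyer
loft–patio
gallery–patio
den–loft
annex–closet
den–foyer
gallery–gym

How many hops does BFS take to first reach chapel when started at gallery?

2

Level 0: gallery
Level 1: gym, library, loft, patio
Level 2: annex, chapel, den, foyer, hall, lab, office, sauna, studio
Level 3: closet
chapel first appears at level 2.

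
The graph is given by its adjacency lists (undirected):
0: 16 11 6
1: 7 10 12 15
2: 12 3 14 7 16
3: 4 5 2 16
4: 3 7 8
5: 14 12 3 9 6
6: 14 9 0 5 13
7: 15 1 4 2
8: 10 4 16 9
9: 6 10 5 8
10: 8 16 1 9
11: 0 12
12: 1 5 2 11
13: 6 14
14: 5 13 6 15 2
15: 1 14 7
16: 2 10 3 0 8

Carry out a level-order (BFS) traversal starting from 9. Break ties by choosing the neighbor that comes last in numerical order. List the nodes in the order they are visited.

Visit 9; enqueue 10, 8, 6, 5 → queue [10, 8, 6, 5]
Visit 10; enqueue 16, 1 → queue [8, 6, 5, 16, 1]
Visit 8; enqueue 4 → queue [6, 5, 16, 1, 4]
Visit 6; enqueue 14, 13, 0 → queue [5, 16, 1, 4, 14, 13, 0]
Visit 5; enqueue 12, 3 → queue [16, 1, 4, 14, 13, 0, 12, 3]
Visit 16; enqueue 2 → queue [1, 4, 14, 13, 0, 12, 3, 2]
Visit 1; enqueue 15, 7 → queue [4, 14, 13, 0, 12, 3, 2, 15, 7]
Visit 4 → queue [14, 13, 0, 12, 3, 2, 15, 7]
Visit 14 → queue [13, 0, 12, 3, 2, 15, 7]
Visit 13 → queue [0, 12, 3, 2, 15, 7]
Visit 0; enqueue 11 → queue [12, 3, 2, 15, 7, 11]
Visit 12 → queue [3, 2, 15, 7, 11]
Visit 3 → queue [2, 15, 7, 11]
Visit 2 → queue [15, 7, 11]
Visit 15 → queue [7, 11]
Visit 7 → queue [11]
Visit 11 → queue []

9 10 8 6 5 16 1 4 14 13 0 12 3 2 15 7 11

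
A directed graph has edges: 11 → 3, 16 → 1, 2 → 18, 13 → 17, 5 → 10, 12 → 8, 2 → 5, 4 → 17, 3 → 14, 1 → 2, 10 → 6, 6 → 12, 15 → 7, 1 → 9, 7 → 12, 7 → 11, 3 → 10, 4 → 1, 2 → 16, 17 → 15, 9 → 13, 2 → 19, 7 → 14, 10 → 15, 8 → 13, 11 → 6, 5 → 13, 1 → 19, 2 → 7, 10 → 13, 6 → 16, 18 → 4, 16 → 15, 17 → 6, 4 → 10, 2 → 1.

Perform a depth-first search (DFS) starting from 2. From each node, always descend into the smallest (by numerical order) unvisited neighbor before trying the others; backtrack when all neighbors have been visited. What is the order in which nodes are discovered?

2 -> 1 -> 9 -> 13 -> 17 -> 6 -> 12 -> 8 -> 16 -> 15 -> 7 -> 11 -> 3 -> 10 -> 14 -> 19 -> 5 -> 18 -> 4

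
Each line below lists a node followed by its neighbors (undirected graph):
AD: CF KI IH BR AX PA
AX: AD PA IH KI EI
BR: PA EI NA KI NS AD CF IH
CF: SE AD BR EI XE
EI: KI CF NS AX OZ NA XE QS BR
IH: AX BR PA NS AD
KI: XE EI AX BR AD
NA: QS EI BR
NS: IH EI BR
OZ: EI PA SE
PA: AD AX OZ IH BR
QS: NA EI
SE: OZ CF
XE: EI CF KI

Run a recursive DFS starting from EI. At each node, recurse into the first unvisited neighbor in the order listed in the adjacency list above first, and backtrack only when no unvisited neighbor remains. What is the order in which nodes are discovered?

Visit EI
EI → KI
KI → XE
XE → CF
CF → SE
SE → OZ
OZ → PA
PA → AD
AD → IH
IH → AX
IH → BR
BR → NA
NA → QS
BR → NS

EI KI XE CF SE OZ PA AD IH AX BR NA QS NS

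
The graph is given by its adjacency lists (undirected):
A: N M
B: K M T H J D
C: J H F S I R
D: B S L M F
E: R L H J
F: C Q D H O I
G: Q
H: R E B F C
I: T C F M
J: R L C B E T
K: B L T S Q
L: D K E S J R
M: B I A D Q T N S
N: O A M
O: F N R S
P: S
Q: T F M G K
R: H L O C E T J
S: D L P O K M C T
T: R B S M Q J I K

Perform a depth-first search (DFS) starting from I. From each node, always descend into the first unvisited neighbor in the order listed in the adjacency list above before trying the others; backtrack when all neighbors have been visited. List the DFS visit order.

I, T, R, H, E, L, D, B, K, S, P, O, F, C, J, Q, M, A, N, G

Visit I
I → T
T → R
R → H
H → E
E → L
L → D
D → B
B → K
K → S
S → P
S → O
O → F
F → C
C → J
F → Q
Q → M
M → A
A → N
Q → G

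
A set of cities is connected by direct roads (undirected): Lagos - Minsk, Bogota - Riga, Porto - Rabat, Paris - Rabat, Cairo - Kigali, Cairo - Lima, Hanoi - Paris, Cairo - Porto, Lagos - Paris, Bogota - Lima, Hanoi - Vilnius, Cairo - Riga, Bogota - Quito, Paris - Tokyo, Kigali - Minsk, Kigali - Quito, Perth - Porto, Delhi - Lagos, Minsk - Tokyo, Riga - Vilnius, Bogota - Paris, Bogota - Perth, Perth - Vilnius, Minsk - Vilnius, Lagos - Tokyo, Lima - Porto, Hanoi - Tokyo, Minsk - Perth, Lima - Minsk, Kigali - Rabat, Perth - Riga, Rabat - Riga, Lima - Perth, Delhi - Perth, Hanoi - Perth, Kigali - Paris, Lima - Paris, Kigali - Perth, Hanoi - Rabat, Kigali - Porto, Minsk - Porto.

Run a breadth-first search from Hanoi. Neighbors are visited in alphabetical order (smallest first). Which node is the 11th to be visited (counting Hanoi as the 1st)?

Delhi

Visit Hanoi; enqueue Paris, Perth, Rabat, Tokyo, Vilnius → queue [Paris, Perth, Rabat, Tokyo, Vilnius]
Visit Paris; enqueue Bogota, Kigali, Lagos, Lima → queue [Perth, Rabat, Tokyo, Vilnius, Bogota, Kigali, Lagos, Lima]
Visit Perth; enqueue Delhi, Minsk, Porto, Riga → queue [Rabat, Tokyo, Vilnius, Bogota, Kigali, Lagos, Lima, Delhi, Minsk, Porto, Riga]
Visit Rabat → queue [Tokyo, Vilnius, Bogota, Kigali, Lagos, Lima, Delhi, Minsk, Porto, Riga]
Visit Tokyo → queue [Vilnius, Bogota, Kigali, Lagos, Lima, Delhi, Minsk, Porto, Riga]
Visit Vilnius → queue [Bogota, Kigali, Lagos, Lima, Delhi, Minsk, Porto, Riga]
Visit Bogota; enqueue Quito → queue [Kigali, Lagos, Lima, Delhi, Minsk, Porto, Riga, Quito]
Visit Kigali; enqueue Cairo → queue [Lagos, Lima, Delhi, Minsk, Porto, Riga, Quito, Cairo]
Visit Lagos → queue [Lima, Delhi, Minsk, Porto, Riga, Quito, Cairo]
Visit Lima → queue [Delhi, Minsk, Porto, Riga, Quito, Cairo]
Visit Delhi → queue [Minsk, Porto, Riga, Quito, Cairo]
Visit Minsk → queue [Porto, Riga, Quito, Cairo]
Visit Porto → queue [Riga, Quito, Cairo]
Visit Riga → queue [Quito, Cairo]
Visit Quito → queue [Cairo]
Visit Cairo → queue []

Visit order: Hanoi, Paris, Perth, Rabat, Tokyo, Vilnius, Bogota, Kigali, Lagos, Lima, Delhi, Minsk, Porto, Riga, Quito, Cairo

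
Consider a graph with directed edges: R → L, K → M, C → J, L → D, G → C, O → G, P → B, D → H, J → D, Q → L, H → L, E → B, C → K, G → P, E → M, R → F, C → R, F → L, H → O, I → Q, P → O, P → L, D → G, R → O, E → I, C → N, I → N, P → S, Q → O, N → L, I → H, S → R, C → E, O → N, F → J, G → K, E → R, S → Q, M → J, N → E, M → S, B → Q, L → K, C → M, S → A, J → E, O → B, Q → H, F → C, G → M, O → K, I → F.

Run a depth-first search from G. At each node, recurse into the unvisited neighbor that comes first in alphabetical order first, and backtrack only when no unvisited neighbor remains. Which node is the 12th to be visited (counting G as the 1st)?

S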